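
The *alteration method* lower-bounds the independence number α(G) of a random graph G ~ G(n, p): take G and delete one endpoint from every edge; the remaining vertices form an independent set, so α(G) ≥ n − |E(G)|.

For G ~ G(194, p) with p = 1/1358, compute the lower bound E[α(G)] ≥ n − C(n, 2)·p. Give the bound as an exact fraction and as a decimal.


E[|E(G)|] = C(194, 2)·p = 18721 · (1/1358) = 193/14.
E[α(G)] ≥ n − E[|E(G)|] = 194 − 193/14 = 2523/14.
Numerically: ≈ 180.21429.
(This is only a lower bound; the true E[α(G)] may be larger.)

E[α(G)] ≥ 2523/14 ≈ 180.21429.


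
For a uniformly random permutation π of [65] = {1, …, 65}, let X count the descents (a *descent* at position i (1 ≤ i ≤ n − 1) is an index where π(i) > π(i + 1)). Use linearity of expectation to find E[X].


Write X = Σ X_I over i = 1, …, 64, with X_I the indicator of one descent.
There are 64 indicators.
For each fixed i, the pair (π(i), π(i+1)) is a uniformly random ordered pair of distinct values from {1, …, 65}; by symmetry P[π(i) > π(i+1)] = 1/2.
By linearity: E[X] = 64 · (1/2) = (65 − 1) · (1/2) = 32 ≈ 32.000000.

E[X] = 32 = 32.000000.


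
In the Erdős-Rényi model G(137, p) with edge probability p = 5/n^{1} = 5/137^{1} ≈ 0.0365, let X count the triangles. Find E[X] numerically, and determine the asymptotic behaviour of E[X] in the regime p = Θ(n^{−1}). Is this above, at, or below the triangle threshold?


Number of potential triangles: C(137, 3) = 419220.
Each occurs with probability p³ ≈ (0.0365)³ ≈ 4.86125e-05.
By linearity: E[X] = C(137, 3)·p³ ≈ 419220 · 4.86125e-05 ≈ 20.379.
Here α = 1, so p = 5/n is exactly at the triangle threshold p ~ 1/n. Asymptotically E[X] → c³/6 = 5³/6 = 125/6 ≈ 20.833, a bounded constant. In this regime the triangle count is asymptotically Poisson(c³/6).

E[X] ≈ 20.379; in regime p = Θ(1/n^{1}) E[X] stays bounded (at the triangle threshold p ~ 1/n).


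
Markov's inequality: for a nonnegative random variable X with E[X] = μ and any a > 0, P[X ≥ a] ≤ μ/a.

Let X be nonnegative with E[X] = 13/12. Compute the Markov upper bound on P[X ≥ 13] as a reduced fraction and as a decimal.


μ = E[X] = 13/12, a = 13.
Markov: P[X ≥ 13] ≤ μ/a = (13/12)/13 = 1/12.
Numerically: ≈ 0.083.
(Since a = 13 > μ = 1.083, the bound 1/12 is < 1 and informative.)

P[X ≥ 13] ≤ 1/12 ≈ 0.083.


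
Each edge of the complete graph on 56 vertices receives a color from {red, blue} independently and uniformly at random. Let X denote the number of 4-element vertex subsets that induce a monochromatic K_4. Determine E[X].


Let X = Σ_S X_S over the C(56, 4) = 367290 subsets S of size 4, where X_S = 1 if the K_4 on S is monochromatic.
For a fixed S, the K_4 on S has C(4, 2) = 6 edges. P[all 6 edges red] = (1/2)^6, and likewise for blue, so P[monochromatic] = 2·(1/2)^6 = 2^{1 − 6} = 1/32.
By linearity: E[X] = C(56, 4) · 2^{1 − 6} = 367290 · 1/32 = 183645/16.
Numerically: E[X] ≈ 11477.81250.

E[X] = C(56,4)·2^(1−C(4,2)) = 183645/16 ≈ 11477.81250.


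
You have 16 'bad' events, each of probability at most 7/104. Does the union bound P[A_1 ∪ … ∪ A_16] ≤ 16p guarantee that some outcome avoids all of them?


Union bound: P[∪_{i=1}^{16} A_i] ≤ Σ_i P[A_i] ≤ 16·p = 16·(7/104) = 14/13.
Numerically: 14/13 ≈ 1.077.
Is 14/13 < 1? NO.
Since the bound 14/13 is ≥ 1, the union bound is uninformative here; it does NOT by itself certify existence.

16·p = 14/13 ≈ 1.077; existence NOT certified by the union bound.


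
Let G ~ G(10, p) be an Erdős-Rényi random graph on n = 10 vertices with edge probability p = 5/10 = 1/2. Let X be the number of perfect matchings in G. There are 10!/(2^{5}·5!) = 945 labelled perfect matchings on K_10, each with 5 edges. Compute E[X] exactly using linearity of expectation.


K_10 has 10!/(2^{5}·5!) = 945 labelled perfect matchings.
For each such perfect matching H, let X_H = 1 if all 5 edges of H are present in G. Then P[X_H = 1] = p^{5} = (1/2)^{5} = 1/32.
By linearity: E[X] = Σ_H E[X_H] = 945 · p^{5} = 945 · 1/32 = 945/32.
Numerically: E[X] ≈ 29.531.

E[X] = 945 · (1/2)^{5} = 945/32 ≈ 29.531.


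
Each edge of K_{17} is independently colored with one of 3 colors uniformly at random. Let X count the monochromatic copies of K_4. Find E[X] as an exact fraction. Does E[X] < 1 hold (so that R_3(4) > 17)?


E[X] = C(17, 4) · 3^{1 − 6} = 2380 · 3^{−5} = 2380/243.
As a reduced fraction: E[X] = 2380/243 ≈ 9.7942387.
Is E[X] < 1? NO.
Since E[X] ≥ 1, the first-moment bound is inconclusive at n = 17; it does NOT by itself certify R_3(4) > 17.

E[X] = 2380/243 ≈ 9.7942387; E[X] ≥ 1; first-moment method inconclusive here.


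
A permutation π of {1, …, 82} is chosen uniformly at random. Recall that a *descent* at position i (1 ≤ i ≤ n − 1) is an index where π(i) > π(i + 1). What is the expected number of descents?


Write X = Σ X_I over i = 1, …, 81, with X_I the indicator of one descent.
There are 81 indicators.
For each fixed i, the pair (π(i), π(i+1)) is a uniformly random ordered pair of distinct values from {1, …, 82}; by symmetry P[π(i) > π(i+1)] = 1/2.
By linearity: E[X] = 81 · (1/2) = (82 − 1) · (1/2) = 81/2 ≈ 40.500000.

E[X] = 81/2 = 40.500000.


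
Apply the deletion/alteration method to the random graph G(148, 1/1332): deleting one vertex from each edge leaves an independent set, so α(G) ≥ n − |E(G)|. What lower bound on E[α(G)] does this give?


E[|E(G)|] = C(148, 2)·p = 10878 · (1/1332) = 49/6.
E[α(G)] ≥ n − E[|E(G)|] = 148 − 49/6 = 839/6.
Numerically: ≈ 139.8333.
(This is only a lower bound; the true E[α(G)] may be larger.)

E[α(G)] ≥ 839/6 ≈ 139.8333.


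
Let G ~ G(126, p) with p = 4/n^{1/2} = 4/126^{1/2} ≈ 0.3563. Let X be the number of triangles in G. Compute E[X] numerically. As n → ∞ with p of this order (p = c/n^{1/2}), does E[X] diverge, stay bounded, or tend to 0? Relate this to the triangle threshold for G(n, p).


Number of potential triangles: C(126, 3) = 325500.
Each occurs with probability p³ ≈ (0.3563)³ ≈ 4.525058e-02.
By linearity: E[X] = C(126, 3)·p³ ≈ 325500 · 4.525058e-02 ≈ 14729.0640.
Since α = 1/2 < 1, p = c/n^{1/2} ≫ 1/n is above the triangle threshold p ~ 1/n. Asymptotically E[X] ~ (c³/6)·n^{3(1−α)} = (4³/6)·n^{1.5} → ∞; triangles are abundant w.h.p.

E[X] ≈ 14729.0640; in regime p = Θ(1/n^{1/2}) E[X] diverges (above the triangle threshold p ~ 1/n).


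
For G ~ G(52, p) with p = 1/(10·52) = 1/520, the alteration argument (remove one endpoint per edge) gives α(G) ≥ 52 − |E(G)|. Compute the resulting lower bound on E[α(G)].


E[|E(G)|] = C(52, 2)·p = 1326 · (1/520) = 51/20.
E[α(G)] ≥ n − E[|E(G)|] = 52 − 51/20 = 989/20.
Numerically: ≈ 49.4500.
(This is only a lower bound; the true E[α(G)] may be larger.)

E[α(G)] ≥ 989/20 ≈ 49.4500.


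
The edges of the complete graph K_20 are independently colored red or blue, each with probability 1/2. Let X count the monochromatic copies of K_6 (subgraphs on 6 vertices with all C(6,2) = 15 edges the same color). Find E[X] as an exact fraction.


Let X = Σ_S X_S over the C(20, 6) = 38760 subsets S of size 6, where X_S = 1 if the K_6 on S is monochromatic.
For a fixed S, the K_6 on S has C(6, 2) = 15 edges. P[all 15 edges red] = (1/2)^15, and likewise for blue, so P[monochromatic] = 2·(1/2)^15 = 2^{1 − 15} = 1/16384.
By linearity: E[X] = C(20, 6) · 2^{1 − 15} = 38760 · 1/16384 = 4845/2048.
Numerically: E[X] ≈ 2.365723.

E[X] = C(20,6)·2^(1−C(6,2)) = 4845/2048 ≈ 2.365723.


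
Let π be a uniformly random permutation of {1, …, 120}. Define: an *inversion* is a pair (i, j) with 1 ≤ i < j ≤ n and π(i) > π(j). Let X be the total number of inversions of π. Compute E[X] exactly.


Write X = Σ X_I over the C(120, 2) = 7140 pairs i < j, with X_I the indicator of one inversion.
There are 7140 indicators.
For each fixed pair i < j, the values π(i) and π(j) are two distinct elements of {1, …, 120} in uniformly random order; by symmetry P[π(i) > π(j)] = 1/2.
By linearity: E[X] = 7140 · (1/2) = C(120, 2) · (1/2) = 7140/2 = 3570 ≈ 3570.00000.

E[X] = 3570 = 3570.00000.


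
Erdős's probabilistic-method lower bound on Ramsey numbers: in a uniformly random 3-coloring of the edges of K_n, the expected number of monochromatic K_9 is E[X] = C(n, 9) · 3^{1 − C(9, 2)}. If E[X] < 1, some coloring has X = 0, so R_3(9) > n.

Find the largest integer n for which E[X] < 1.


We need C(n, 9) · 3^{1 − 36} < 1, i.e. C(n, 9) < 3^{36 − 1} = 50031545098999707.
Check values of n near the boundary:
  n = 298: C(298, 9) = 45207677551849890; 45207677551849890 < 50031545098999707? YES
  n = 299: C(299, 9) = 46610674441390059; 46610674441390059 < 50031545098999707? YES
  n = 300: C(300, 9) = 48052241692154700; 48052241692154700 < 50031545098999707? YES
  n = 301: C(301, 9) = 49533303936090975; 49533303936090975 < 50031545098999707? YES
  n = 302: C(302, 9) = 51054804739588650; 51054804739588650 < 50031545098999707? NO
  n = 303: C(303, 9) = 52617706925494425; 52617706925494425 < 50031545098999707? NO
The largest n with C(n, 9) < 50031545098999707 is n = 301 (where E[X] = 16511101312030325/16677181699666569 ≈ 0.990041). Hence R_3(9) > 301, i.e. R_3(9) ≥ 302.

Largest n = 301; hence R_3(9) > 301.


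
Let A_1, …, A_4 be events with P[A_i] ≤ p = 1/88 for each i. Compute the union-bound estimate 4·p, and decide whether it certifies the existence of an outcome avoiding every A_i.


Union bound: P[∪_{i=1}^{4} A_i] ≤ Σ_i P[A_i] ≤ 4·p = 4·(1/88) = 1/22.
Numerically: 1/22 ≈ 0.0454545.
Is 1/22 < 1? YES.
Since P[∪ A_i] ≤ 1/22 < 1, the complement has P[∩ A_i^c] ≥ 1 − 1/22 = 21/22 > 0, so some outcome avoids every A_i.

4·p = 1/22 ≈ 0.0454545; existence CERTIFIED by the union bound.


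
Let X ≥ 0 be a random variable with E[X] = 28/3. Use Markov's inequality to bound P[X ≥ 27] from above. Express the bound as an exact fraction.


μ = E[X] = 28/3, a = 27.
Markov: P[X ≥ 27] ≤ μ/a = (28/3)/27 = 28/81.
Numerically: ≈ 0.3457.
(Since a = 27 > μ = 9.3333, the bound 28/81 is < 1 and informative.)

P[X ≥ 27] ≤ 28/81 ≈ 0.3457.


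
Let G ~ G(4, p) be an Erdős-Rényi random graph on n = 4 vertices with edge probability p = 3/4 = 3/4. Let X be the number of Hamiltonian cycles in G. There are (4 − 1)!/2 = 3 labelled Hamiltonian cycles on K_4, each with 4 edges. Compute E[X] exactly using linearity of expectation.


K_4 has (4 − 1)!/2 = 3 labelled Hamiltonian cycles.
For each such Hamiltonian cycle H, let X_H = 1 if all 4 edges of H are present in G. Then P[X_H = 1] = p^{4} = (3/4)^{4} = 81/256.
By linearity of expectation: E[X] = Σ_H E[X_H] = 3 · p^{4} = 3 · 81/256 = 243/256.
Numerically: E[X] ≈ 0.94922.

E[X] = 3 · (3/4)^{4} = 243/256 ≈ 0.94922.


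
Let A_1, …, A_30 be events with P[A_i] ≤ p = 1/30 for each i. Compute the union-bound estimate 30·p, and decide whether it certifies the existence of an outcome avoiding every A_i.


Union bound: P[∪_{i=1}^{30} A_i] ≤ Σ_i P[A_i] ≤ 30·p = 30·(1/30) = 1.
Numerically: 1 ≈ 1.0000.
Is 1 < 1? NO.
Since the bound 1 is ≥ 1, the union bound is uninformative here; it does NOT by itself certify existence.

30·p = 1 ≈ 1.0000; existence NOT certified by the union bound.


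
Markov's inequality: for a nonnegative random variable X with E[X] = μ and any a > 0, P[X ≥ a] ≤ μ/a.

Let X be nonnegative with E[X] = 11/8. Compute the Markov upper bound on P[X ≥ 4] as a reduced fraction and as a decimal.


μ = E[X] = 11/8, a = 4.
Markov: P[X ≥ 4] ≤ μ/a = (11/8)/4 = 11/32.
Numerically: ≈ 0.344.
(Since a = 4 > μ = 1.375, the bound 11/32 is < 1 and informative.)

P[X ≥ 4] ≤ 11/32 ≈ 0.344.


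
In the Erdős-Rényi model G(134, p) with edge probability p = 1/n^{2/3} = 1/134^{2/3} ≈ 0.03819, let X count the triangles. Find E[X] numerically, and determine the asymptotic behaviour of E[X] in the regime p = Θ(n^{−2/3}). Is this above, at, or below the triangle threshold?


Number of potential triangles: C(134, 3) = 392084.
Each occurs with probability p³ ≈ (0.03819)³ ≈ 5.569169e-05.
By linearity: E[X] = C(134, 3)·p³ ≈ 392084 · 5.569169e-05 ≈ 21.8358.
Since α = 2/3 < 1, p = c/n^{2/3} ≫ 1/n is above the triangle threshold p ~ 1/n. Asymptotically E[X] ~ (c³/6)·n^{3(1−α)} = (1³/6)·n^{1} → ∞; triangles are abundant w.h.p.

E[X] ≈ 21.8358; in regime p = Θ(1/n^{2/3}) E[X] diverges (above the triangle threshold p ~ 1/n).


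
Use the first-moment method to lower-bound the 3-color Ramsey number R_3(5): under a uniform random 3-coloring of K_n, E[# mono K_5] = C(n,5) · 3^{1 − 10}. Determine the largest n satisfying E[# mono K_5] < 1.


We need C(n, 5) · 3^{1 − 10} < 1, i.e. C(n, 5) < 3^{10 − 1} = 19683.
Check values of n near the boundary:
  n = 15: C(15, 5) = 3003; 3003 < 19683? YES
  n = 16: C(16, 5) = 4368; 4368 < 19683? YES
  n = 17: C(17, 5) = 6188; 6188 < 19683? YES
  n = 18: C(18, 5) = 8568; 8568 < 19683? YES
  n = 19: C(19, 5) = 11628; 11628 < 19683? YES
  n = 20: C(20, 5) = 15504; 15504 < 19683? YES
  n = 21: C(21, 5) = 20349; 20349 < 19683? NO
  n = 22: C(22, 5) = 26334; 26334 < 19683? NO
  n = 23: C(23, 5) = 33649; 33649 < 19683? NO
The largest n with C(n, 5) < 19683 is n = 20 (where E[X] = 5168/6561 ≈ 0.7877). Hence R_3(5) > 20, i.e. R_3(5) ≥ 21.

Largest n = 20; hence R_3(5) > 20.


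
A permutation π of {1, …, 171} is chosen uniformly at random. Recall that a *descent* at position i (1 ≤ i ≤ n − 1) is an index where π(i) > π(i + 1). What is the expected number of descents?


Write X = Σ X_I over i = 1, …, 170, with X_I the indicator of one descent.
There are 170 indicators.
For each fixed i, the pair (π(i), π(i+1)) is a uniformly random ordered pair of distinct values from {1, …, 171}; by symmetry P[π(i) > π(i+1)] = 1/2.
By linearity: E[X] = 170 · (1/2) = (171 − 1) · (1/2) = 85 ≈ 85.000000.

E[X] = 85 = 85.000000.


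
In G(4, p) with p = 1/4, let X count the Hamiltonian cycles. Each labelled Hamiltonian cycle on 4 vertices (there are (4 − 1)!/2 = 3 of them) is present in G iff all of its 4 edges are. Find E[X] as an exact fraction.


K_4 has (4 − 1)!/2 = 3 labelled Hamiltonian cycles.
For each such Hamiltonian cycle H, let X_H = 1 if all 4 edges of H are present in G. Then P[X_H = 1] = p^{4} = (1/4)^{4} = 1/256.
By linearity of expectation: E[X] = Σ_H E[X_H] = 3 · p^{4} = 3 · 1/256 = 3/256.
Numerically: E[X] ≈ 0.011719.

E[X] = 3 · (1/4)^{4} = 3/256 ≈ 0.011719.


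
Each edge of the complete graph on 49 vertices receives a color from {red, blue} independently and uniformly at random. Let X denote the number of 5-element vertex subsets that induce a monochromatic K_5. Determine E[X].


Let X = Σ_S X_S over the C(49, 5) = 1906884 subsets S of size 5, where X_S = 1 if the K_5 on S is monochromatic.
For a fixed S, the K_5 on S has C(5, 2) = 10 edges. P[all 10 edges red] = (1/2)^10, and likewise for blue, so P[monochromatic] = 2·(1/2)^10 = 2^{1 − 10} = 1/512.
Summing: E[X] = C(49, 5) · 2^{1 − 10} = 1906884 · 1/512 = 476721/128.
Numerically: E[X] ≈ 3724.382812.

E[X] = C(49,5)·2^(1−C(5,2)) = 476721/128 ≈ 3724.382812.


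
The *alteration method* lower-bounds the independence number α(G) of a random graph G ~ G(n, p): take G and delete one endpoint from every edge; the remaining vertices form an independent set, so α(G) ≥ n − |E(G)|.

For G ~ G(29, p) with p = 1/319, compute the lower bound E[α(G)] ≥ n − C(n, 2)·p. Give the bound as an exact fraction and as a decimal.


E[|E(G)|] = C(29, 2)·p = 406 · (1/319) = 14/11.
E[α(G)] ≥ n − E[|E(G)|] = 29 − 14/11 = 305/11.
Numerically: ≈ 27.727.
(This is only a lower bound; the true E[α(G)] may be larger.)

E[α(G)] ≥ 305/11 ≈ 27.727.


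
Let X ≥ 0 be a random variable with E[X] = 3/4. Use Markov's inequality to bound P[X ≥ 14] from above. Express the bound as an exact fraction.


μ = E[X] = 3/4, a = 14.
Markov: P[X ≥ 14] ≤ μ/a = (3/4)/14 = 3/56.
Numerically: ≈ 0.053571.
(Since a = 14 > μ = 0.750000, the bound 3/56 is < 1 and informative.)

P[X ≥ 14] ≤ 3/56 ≈ 0.053571.


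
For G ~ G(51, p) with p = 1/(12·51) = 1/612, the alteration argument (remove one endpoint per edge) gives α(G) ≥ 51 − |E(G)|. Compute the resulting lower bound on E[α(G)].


E[|E(G)|] = C(51, 2)·p = 1275 · (1/612) = 25/12.
E[α(G)] ≥ n − E[|E(G)|] = 51 − 25/12 = 587/12.
Numerically: ≈ 48.91667.
(This is only a lower bound; the true E[α(G)] may be larger.)

E[α(G)] ≥ 587/12 ≈ 48.91667.


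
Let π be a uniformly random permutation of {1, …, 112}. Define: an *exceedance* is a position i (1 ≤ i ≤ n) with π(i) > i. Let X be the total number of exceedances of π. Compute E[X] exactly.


Write X = Σ_{i=1}^{112} X_i, where X_i = 1_{π(i) > i}.
For each fixed i, π(i) is uniform over {1, …, 112} (marginal of a uniform permutation), so P[π(i) > i] = (n − i)/n. Summing: Σ_{i=1}^{112} (n − i)/n = (0 + 1 + … + 111)/112 = 112(112 − 1)/(2·112) = (112 − 1)/2.
Hence E[X] = Σ_{i=1}^{112} (112 − i)/112 = 111/2 ≈ 55.5000.

E[X] = 111/2 = 55.5000.


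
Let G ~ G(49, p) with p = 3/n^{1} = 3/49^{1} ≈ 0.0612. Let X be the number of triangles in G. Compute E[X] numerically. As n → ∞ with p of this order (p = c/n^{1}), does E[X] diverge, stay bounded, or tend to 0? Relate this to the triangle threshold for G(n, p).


Number of potential triangles: C(49, 3) = 18424.
Each occurs with probability p³ ≈ (0.0612)³ ≈ 2.29496e-04.
By linearity: E[X] = C(49, 3)·p³ ≈ 18424 · 2.29496e-04 ≈ 4.228.
Here α = 1, so p = 3/n is exactly at the triangle threshold p ~ 1/n. Asymptotically E[X] → c³/6 = 3³/6 = 9/2 ≈ 4.500, a bounded constant. In this regime the triangle count is asymptotically Poisson(c³/6).

E[X] ≈ 4.228; in regime p = Θ(1/n^{1}) E[X] stays bounded (at the triangle threshold p ~ 1/n).


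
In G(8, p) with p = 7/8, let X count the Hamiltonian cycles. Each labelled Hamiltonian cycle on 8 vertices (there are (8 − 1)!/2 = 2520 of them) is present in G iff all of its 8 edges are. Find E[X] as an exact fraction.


K_8 has (8 − 1)!/2 = 2520 labelled Hamiltonian cycles.
For each such Hamiltonian cycle H, let X_H = 1 if all 8 edges of H are present in G. Then P[X_H = 1] = p^{8} = (7/8)^{8} = 5764801/16777216.
By linearity of expectation: E[X] = Σ_H E[X_H] = 2520 · p^{8} = 2520 · 5764801/16777216 = 1815912315/2097152.
Numerically: E[X] ≈ 866.

E[X] = 2520 · (7/8)^{8} = 1815912315/2097152 ≈ 866.


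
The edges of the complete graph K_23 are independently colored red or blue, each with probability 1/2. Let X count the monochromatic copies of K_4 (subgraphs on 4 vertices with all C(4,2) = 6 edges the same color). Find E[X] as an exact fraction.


Let X = Σ_S X_S over the C(23, 4) = 8855 subsets S of size 4, where X_S = 1 if the K_4 on S is monochromatic.
For a fixed S, the K_4 on S has C(4, 2) = 6 edges. P[all 6 edges red] = (1/2)^6, and likewise for blue, so P[monochromatic] = 2·(1/2)^6 = 2^{1 − 6} = 1/32.
By linearity: E[X] = C(23, 4) · 2^{1 − 6} = 8855 · 1/32 = 8855/32.
Numerically: E[X] ≈ 276.718750.

E[X] = C(23,4)·2^(1−C(4,2)) = 8855/32 ≈ 276.718750.


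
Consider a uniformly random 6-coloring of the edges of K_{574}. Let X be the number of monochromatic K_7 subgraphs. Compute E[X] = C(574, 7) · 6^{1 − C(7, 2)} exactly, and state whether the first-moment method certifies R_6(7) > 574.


E[X] = C(574, 7) · 6^{1 − 21} = 3926481655188664 · 6^{−20} = 3926481655188664/3656158440062976.
As a reduced fraction: E[X] = 490810206898583/457019805007872 ≈ 1.0739364.
Is E[X] < 1? NO.
Since E[X] ≥ 1, the first-moment bound is inconclusive at n = 574; it does NOT by itself certify R_6(7) > 574.

E[X] = 490810206898583/457019805007872 ≈ 1.0739364; E[X] ≥ 1; first-moment method inconclusive here.


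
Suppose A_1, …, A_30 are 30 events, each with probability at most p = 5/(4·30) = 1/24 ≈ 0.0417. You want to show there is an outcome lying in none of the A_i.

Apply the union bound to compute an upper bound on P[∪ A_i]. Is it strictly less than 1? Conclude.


Union bound: P[∪_{i=1}^{30} A_i] ≤ Σ_i P[A_i] ≤ 30·p = 30·(1/24) = 5/4.
Numerically: 5/4 ≈ 1.2500.
Is 5/4 < 1? NO.
Since the bound 5/4 is ≥ 1, the union bound is uninformative here; it does NOT by itself certify existence.

30·p = 5/4 ≈ 1.2500; existence NOT certified by the union bound.


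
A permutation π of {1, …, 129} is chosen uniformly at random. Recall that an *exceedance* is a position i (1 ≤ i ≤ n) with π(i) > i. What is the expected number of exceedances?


Write X = Σ_{i=1}^{129} X_i, where X_i = 1_{π(i) > i}.
For each fixed i, π(i) is uniform over {1, …, 129} (marginal of a uniform permutation), so P[π(i) > i] = (n − i)/n. Summing: Σ_{i=1}^{129} (n − i)/n = (0 + 1 + … + 128)/129 = 129(129 − 1)/(2·129) = (129 − 1)/2.
Hence E[X] = Σ_{i=1}^{129} (129 − i)/129 = 64 ≈ 64.00000.

E[X] = 64 = 64.00000.


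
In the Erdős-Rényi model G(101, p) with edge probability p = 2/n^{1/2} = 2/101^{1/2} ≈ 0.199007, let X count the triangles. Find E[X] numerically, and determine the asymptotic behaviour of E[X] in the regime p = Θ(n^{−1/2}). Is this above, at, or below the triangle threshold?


Number of potential triangles: C(101, 3) = 166650.
Each occurs with probability p³ ≈ (0.199007)³ ≈ 7.88148269e-03.
By linearity: E[X] = C(101, 3)·p³ ≈ 166650 · 7.88148269e-03 ≈ 1313.449091.
Since α = 1/2 < 1, p = c/n^{1/2} ≫ 1/n is above the triangle threshold p ~ 1/n. Asymptotically E[X] ~ (c³/6)·n^{3(1−α)} = (2³/6)·n^{1.5} → ∞; triangles are abundant w.h.p.

E[X] ≈ 1313.449091; in regime p = Θ(1/n^{1/2}) E[X] diverges (above the triangle threshold p ~ 1/n).


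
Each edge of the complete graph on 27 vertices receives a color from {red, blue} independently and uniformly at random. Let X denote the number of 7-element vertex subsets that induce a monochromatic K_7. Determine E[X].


Let X = Σ_S X_S over the C(27, 7) = 888030 subsets S of size 7, where X_S = 1 if the K_7 on S is monochromatic.
For a fixed S, the K_7 on S has C(7, 2) = 21 edges. P[all 21 edges red] = (1/2)^21, and likewise for blue, so P[monochromatic] = 2·(1/2)^21 = 2^{1 − 21} = 1/1048576.
Summing: E[X] = C(27, 7) · 2^{1 − 21} = 888030 · 1/1048576 = 444015/524288.
Numerically: E[X] ≈ 0.8469.

E[X] = C(27,7)·2^(1−C(7,2)) = 444015/524288 ≈ 0.8469.


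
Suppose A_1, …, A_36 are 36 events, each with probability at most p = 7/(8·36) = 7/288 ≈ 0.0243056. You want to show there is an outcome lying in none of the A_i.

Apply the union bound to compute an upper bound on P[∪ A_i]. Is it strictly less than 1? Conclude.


Union bound: P[∪_{i=1}^{36} A_i] ≤ Σ_i P[A_i] ≤ 36·p = 36·(7/288) = 7/8.
Numerically: 7/8 ≈ 0.8750000.
Is 7/8 < 1? YES.
Since P[∪ A_i] ≤ 7/8 < 1, the complement has P[∩ A_i^c] ≥ 1 − 7/8 = 1/8 > 0, so some outcome avoids every A_i.

36·p = 7/8 ≈ 0.8750000; existence CERTIFIED by the union bound.


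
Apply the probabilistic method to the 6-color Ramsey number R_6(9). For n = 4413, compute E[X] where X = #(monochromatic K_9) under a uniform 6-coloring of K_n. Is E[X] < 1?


E[X] = C(4413, 9) · 6^{1 − 36} = 1734990840325017881257917265 · 6^{−35} = 1734990840325017881257917265/1719070799748422591028658176.
As a reduced fraction: E[X] = 1734990840325017881257917265/1719070799748422591028658176 ≈ 1.0093.
Is E[X] < 1? NO.
Since E[X] ≥ 1, the first-moment bound is inconclusive at n = 4413; it does NOT by itself certify R_6(9) > 4413.

E[X] = 1734990840325017881257917265/1719070799748422591028658176 ≈ 1.0093; E[X] ≥ 1; first-moment method inconclusive here.


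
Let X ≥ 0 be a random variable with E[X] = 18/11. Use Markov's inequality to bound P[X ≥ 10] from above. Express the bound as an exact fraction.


μ = E[X] = 18/11, a = 10.
Markov: P[X ≥ 10] ≤ μ/a = (18/11)/10 = 9/55.
Numerically: ≈ 0.1636.
(Since a = 10 > μ = 1.6364, the bound 9/55 is < 1 and informative.)

P[X ≥ 10] ≤ 9/55 ≈ 0.1636.


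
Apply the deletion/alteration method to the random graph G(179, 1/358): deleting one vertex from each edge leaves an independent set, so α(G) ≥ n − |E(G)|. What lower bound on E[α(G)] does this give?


E[|E(G)|] = C(179, 2)·p = 15931 · (1/358) = 89/2.
E[α(G)] ≥ n − E[|E(G)|] = 179 − 89/2 = 269/2.
Numerically: ≈ 134.50000.
(This is only a lower bound; the true E[α(G)] may be larger.)

E[α(G)] ≥ 269/2 ≈ 134.50000.


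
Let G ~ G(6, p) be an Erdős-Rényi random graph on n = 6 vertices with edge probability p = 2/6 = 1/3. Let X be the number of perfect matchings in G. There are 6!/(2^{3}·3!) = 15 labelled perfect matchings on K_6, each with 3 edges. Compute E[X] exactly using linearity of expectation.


K_6 has 6!/(2^{3}·3!) = 15 labelled perfect matchings.
For each such perfect matching H, let X_H = 1 if all 3 edges of H are present in G. Then P[X_H = 1] = p^{3} = (1/3)^{3} = 1/27.
By linearity of expectation: E[X] = Σ_H E[X_H] = 15 · p^{3} = 15 · 1/27 = 5/9.
Numerically: E[X] ≈ 0.555556.

E[X] = 15 · (1/3)^{3} = 5/9 ≈ 0.555556.


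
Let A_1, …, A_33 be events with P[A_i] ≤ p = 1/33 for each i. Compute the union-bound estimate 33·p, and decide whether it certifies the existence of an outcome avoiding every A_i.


Union bound: P[∪_{i=1}^{33} A_i] ≤ Σ_i P[A_i] ≤ 33·p = 33·(1/33) = 1.
Numerically: 1 ≈ 1.0000.
Is 1 < 1? NO.
Since the bound 1 is ≥ 1, the union bound is uninformative here; it does NOT by itself certify existence.

33·p = 1 ≈ 1.0000; existence NOT certified by the union bound.


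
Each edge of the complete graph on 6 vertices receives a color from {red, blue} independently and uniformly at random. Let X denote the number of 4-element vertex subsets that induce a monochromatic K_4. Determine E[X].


Let X = Σ_S X_S over the C(6, 4) = 15 subsets S of size 4, where X_S = 1 if the K_4 on S is monochromatic.
For a fixed S, the K_4 on S has C(4, 2) = 6 edges. P[all 6 edges red] = (1/2)^6, and likewise for blue, so P[monochromatic] = 2·(1/2)^6 = 2^{1 − 6} = 1/32.
By linearity: E[X] = C(6, 4) · 2^{1 − 6} = 15 · 1/32 = 15/32.
Numerically: E[X] ≈ 0.468750.

E[X] = C(6,4)·2^(1−C(4,2)) = 15/32 ≈ 0.468750.


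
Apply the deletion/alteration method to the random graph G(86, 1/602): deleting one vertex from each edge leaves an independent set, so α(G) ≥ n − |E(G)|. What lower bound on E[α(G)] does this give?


E[|E(G)|] = C(86, 2)·p = 3655 · (1/602) = 85/14.
E[α(G)] ≥ n − E[|E(G)|] = 86 − 85/14 = 1119/14.
Numerically: ≈ 79.929.
(This is only a lower bound; the true E[α(G)] may be larger.)

E[α(G)] ≥ 1119/14 ≈ 79.929.


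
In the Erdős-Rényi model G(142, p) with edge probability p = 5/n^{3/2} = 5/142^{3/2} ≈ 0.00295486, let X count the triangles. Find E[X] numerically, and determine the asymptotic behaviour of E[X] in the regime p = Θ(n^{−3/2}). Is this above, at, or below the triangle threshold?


Number of potential triangles: C(142, 3) = 467180.
Each occurs with probability p³ ≈ (0.00295486)³ ≈ 2.57995697e-08.
By linearity: E[X] = C(142, 3)·p³ ≈ 467180 · 2.57995697e-08 ≈ 0.012053.
Since α = 3/2 > 1, p = c/n^{3/2} = o(1/n) is below the triangle threshold p ~ 1/n. Asymptotically E[X] ~ (c³/6)·n^{3(1−α)} = (5³/6)·n^{-1.5} → 0, so by Markov's inequality G has no triangles w.h.p.

E[X] ≈ 0.012053; in regime p = Θ(1/n^{3/2}) E[X] tends to 0 (below the triangle threshold p ~ 1/n).


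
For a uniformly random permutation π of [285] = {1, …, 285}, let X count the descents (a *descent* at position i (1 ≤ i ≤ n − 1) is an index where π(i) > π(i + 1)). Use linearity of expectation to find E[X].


Write X = Σ X_I over i = 1, …, 284, with X_I the indicator of one descent.
There are 284 indicators.
For each fixed i, the pair (π(i), π(i+1)) is a uniformly random ordered pair of distinct values from {1, …, 285}; by symmetry P[π(i) > π(i+1)] = 1/2.
By linearity: E[X] = 284 · (1/2) = (285 − 1) · (1/2) = 142 ≈ 142.0000.

E[X] = 142 = 142.0000.


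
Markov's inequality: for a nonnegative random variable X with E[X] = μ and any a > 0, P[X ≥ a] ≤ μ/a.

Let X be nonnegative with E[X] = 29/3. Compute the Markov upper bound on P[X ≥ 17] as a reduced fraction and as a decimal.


μ = E[X] = 29/3, a = 17.
Markov: P[X ≥ 17] ≤ μ/a = (29/3)/17 = 29/51.
Numerically: ≈ 0.569.
(Since a = 17 > μ = 9.667, the bound 29/51 is < 1 and informative.)

P[X ≥ 17] ≤ 29/51 ≈ 0.569.


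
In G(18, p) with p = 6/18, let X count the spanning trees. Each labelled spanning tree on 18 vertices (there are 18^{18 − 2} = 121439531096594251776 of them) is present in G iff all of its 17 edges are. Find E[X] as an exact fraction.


K_18 has 18^{18 − 2} = 121439531096594251776 labelled spanning trees.
For each such spanning tree H, let X_H = 1 if all 17 edges of H are present in G. Then P[X_H = 1] = p^{17} = (1/3)^{17} = 1/129140163.
By linearity of expectation: E[X] = Σ_H E[X_H] = 121439531096594251776 · p^{17} = 121439531096594251776 · 1/129140163 = 940369969152.
Numerically: E[X] ≈ 9.4037e+11.

E[X] = 121439531096594251776 · (1/3)^{17} = 940369969152 ≈ 9.4037e+11.


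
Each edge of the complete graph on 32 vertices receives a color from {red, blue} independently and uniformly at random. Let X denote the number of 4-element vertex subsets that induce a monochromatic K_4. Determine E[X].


Let X = Σ_S X_S over the C(32, 4) = 35960 subsets S of size 4, where X_S = 1 if the K_4 on S is monochromatic.
For a fixed S, the K_4 on S has C(4, 2) = 6 edges. P[all 6 edges red] = (1/2)^6, and likewise for blue, so P[monochromatic] = 2·(1/2)^6 = 2^{1 − 6} = 1/32.
By linearity of expectation: E[X] = C(32, 4) · 2^{1 − 6} = 35960 · 1/32 = 4495/4.
Numerically: E[X] ≈ 1123.7500.

E[X] = C(32,4)·2^(1−C(4,2)) = 4495/4 ≈ 1123.7500.


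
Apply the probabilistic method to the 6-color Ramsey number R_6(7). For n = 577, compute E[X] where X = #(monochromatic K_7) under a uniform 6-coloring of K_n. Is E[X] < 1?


E[X] = C(577, 7) · 6^{1 − 21} = 4073186129881440 · 6^{−20} = 4073186129881440/3656158440062976.
As a reduced fraction: E[X] = 42429022186265/38084983750656 ≈ 1.1140617.
Is E[X] < 1? NO.
Since E[X] ≥ 1, the first-moment bound is inconclusive at n = 577; it does NOT by itself certify R_6(7) > 577.

E[X] = 42429022186265/38084983750656 ≈ 1.1140617; E[X] ≥ 1; first-moment method inconclusive here.


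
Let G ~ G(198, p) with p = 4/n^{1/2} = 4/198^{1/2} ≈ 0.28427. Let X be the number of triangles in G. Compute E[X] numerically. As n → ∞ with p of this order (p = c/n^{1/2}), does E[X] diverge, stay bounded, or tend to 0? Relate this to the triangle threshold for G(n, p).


Number of potential triangles: C(198, 3) = 1274196.
Each occurs with probability p³ ≈ (0.28427)³ ≈ 2.2971121e-02.
By linearity: E[X] = C(198, 3)·p³ ≈ 1274196 · 2.2971121e-02 ≈ 29269.71044.
Since α = 1/2 < 1, p = c/n^{1/2} ≫ 1/n is above the triangle threshold p ~ 1/n. Asymptotically E[X] ~ (c³/6)·n^{3(1−α)} = (4³/6)·n^{1.5} → ∞; triangles are abundant w.h.p.

E[X] ≈ 29269.71044; in regime p = Θ(1/n^{1/2}) E[X] diverges (above the triangle threshold p ~ 1/n).


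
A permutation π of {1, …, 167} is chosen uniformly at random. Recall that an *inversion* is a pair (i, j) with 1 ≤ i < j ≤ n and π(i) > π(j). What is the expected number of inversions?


Write X = Σ X_I over the C(167, 2) = 13861 pairs i < j, with X_I the indicator of one inversion.
There are 13861 indicators.
For each fixed pair i < j, the values π(i) and π(j) are two distinct elements of {1, …, 167} in uniformly random order; by symmetry P[π(i) > π(j)] = 1/2.
By linearity: E[X] = 13861 · (1/2) = C(167, 2) · (1/2) = 13861/2 = 13861/2 ≈ 6930.50000.

E[X] = 13861/2 = 6930.50000.


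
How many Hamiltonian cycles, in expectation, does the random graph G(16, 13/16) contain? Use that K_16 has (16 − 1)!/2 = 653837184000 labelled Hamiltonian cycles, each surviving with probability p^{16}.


K_16 has (16 − 1)!/2 = 653837184000 labelled Hamiltonian cycles.
For each such Hamiltonian cycle H, let X_H = 1 if all 16 edges of H are present in G. Then P[X_H = 1] = p^{16} = (13/16)^{16} = 665416609183179841/18446744073709551616.
By linearity: E[X] = Σ_H E[X_H] = 653837184000 · p^{16} = 653837184000 · 665416609183179841/18446744073709551616 = 424877072202303561918952875/18014398509481984.
Numerically: E[X] ≈ 2.36e+10.

E[X] = 653837184000 · (13/16)^{16} = 424877072202303561918952875/18014398509481984 ≈ 2.36e+10.


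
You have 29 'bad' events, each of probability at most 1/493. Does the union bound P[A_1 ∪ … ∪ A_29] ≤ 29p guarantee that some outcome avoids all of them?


Union bound: P[∪_{i=1}^{29} A_i] ≤ Σ_i P[A_i] ≤ 29·p = 29·(1/493) = 1/17.
Numerically: 1/17 ≈ 0.05882.
Is 1/17 < 1? YES.
Since P[∪ A_i] ≤ 1/17 < 1, the complement has P[∩ A_i^c] ≥ 1 − 1/17 = 16/17 > 0, so some outcome avoids every A_i.

29·p = 1/17 ≈ 0.05882; existence CERTIFIED by the union bound.


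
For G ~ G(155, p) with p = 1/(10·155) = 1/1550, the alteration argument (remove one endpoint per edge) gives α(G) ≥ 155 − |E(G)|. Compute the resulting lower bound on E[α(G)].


E[|E(G)|] = C(155, 2)·p = 11935 · (1/1550) = 77/10.
E[α(G)] ≥ n − E[|E(G)|] = 155 − 77/10 = 1473/10.
Numerically: ≈ 147.300.
(This is only a lower bound; the true E[α(G)] may be larger.)

E[α(G)] ≥ 1473/10 ≈ 147.300.


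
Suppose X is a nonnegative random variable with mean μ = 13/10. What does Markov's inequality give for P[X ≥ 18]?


μ = E[X] = 13/10, a = 18.
Markov: P[X ≥ 18] ≤ μ/a = (13/10)/18 = 13/180.
Numerically: ≈ 0.07222.
(Since a = 18 > μ = 1.30000, the bound 13/180 is < 1 and informative.)

P[X ≥ 18] ≤ 13/180 ≈ 0.07222.


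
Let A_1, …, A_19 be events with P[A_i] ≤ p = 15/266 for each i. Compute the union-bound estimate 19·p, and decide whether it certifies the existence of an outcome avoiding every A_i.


Union bound: P[∪_{i=1}^{19} A_i] ≤ Σ_i P[A_i] ≤ 19·p = 19·(15/266) = 15/14.
Numerically: 15/14 ≈ 1.0714286.
Is 15/14 < 1? NO.
Since the bound 15/14 is ≥ 1, the union bound is uninformative here; it does NOT by itself certify existence.

19·p = 15/14 ≈ 1.0714286; existence NOT certified by the union bound.


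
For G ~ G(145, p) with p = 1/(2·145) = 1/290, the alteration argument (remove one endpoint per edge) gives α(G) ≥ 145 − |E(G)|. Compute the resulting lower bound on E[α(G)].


E[|E(G)|] = C(145, 2)·p = 10440 · (1/290) = 36.
E[α(G)] ≥ n − E[|E(G)|] = 145 − 36 = 109.
Numerically: ≈ 109.000000.
(This is only a lower bound; the true E[α(G)] may be larger.)

E[α(G)] ≥ 109 ≈ 109.000000.


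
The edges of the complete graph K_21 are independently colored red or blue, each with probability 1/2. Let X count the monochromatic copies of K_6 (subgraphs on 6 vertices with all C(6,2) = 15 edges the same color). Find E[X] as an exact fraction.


Let X = Σ_S X_S over the C(21, 6) = 54264 subsets S of size 6, where X_S = 1 if the K_6 on S is monochromatic.
For a fixed S, the K_6 on S has C(6, 2) = 15 edges. P[all 15 edges red] = (1/2)^15, and likewise for blue, so P[monochromatic] = 2·(1/2)^15 = 2^{1 − 15} = 1/16384.
By linearity: E[X] = C(21, 6) · 2^{1 − 15} = 54264 · 1/16384 = 6783/2048.
Numerically: E[X] ≈ 3.31201.

E[X] = C(21,6)·2^(1−C(6,2)) = 6783/2048 ≈ 3.31201.


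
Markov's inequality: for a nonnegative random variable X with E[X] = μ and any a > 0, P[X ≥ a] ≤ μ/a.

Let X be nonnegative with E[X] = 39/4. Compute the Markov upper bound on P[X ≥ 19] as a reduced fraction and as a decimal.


μ = E[X] = 39/4, a = 19.
Markov: P[X ≥ 19] ≤ μ/a = (39/4)/19 = 39/76.
Numerically: ≈ 0.513.
(Since a = 19 > μ = 9.750, the bound 39/76 is < 1 and informative.)

P[X ≥ 19] ≤ 39/76 ≈ 0.513.


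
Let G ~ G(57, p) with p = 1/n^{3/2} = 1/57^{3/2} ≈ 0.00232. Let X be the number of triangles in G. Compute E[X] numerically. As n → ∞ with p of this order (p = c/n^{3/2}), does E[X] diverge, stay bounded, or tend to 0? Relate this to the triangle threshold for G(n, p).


Number of potential triangles: C(57, 3) = 29260.
Each occurs with probability p³ ≈ (0.00232)³ ≈ 1.25477e-08.
By linearity: E[X] = C(57, 3)·p³ ≈ 29260 · 1.25477e-08 ≈ 0.000.
Since α = 3/2 > 1, p = c/n^{3/2} = o(1/n) is below the triangle threshold p ~ 1/n. Asymptotically E[X] ~ (c³/6)·n^{3(1−α)} = (1³/6)·n^{-1.5} → 0, so by Markov's inequality G has no triangles w.h.p.

E[X] ≈ 0.000; in regime p = Θ(1/n^{3/2}) E[X] tends to 0 (below the triangle threshold p ~ 1/n).


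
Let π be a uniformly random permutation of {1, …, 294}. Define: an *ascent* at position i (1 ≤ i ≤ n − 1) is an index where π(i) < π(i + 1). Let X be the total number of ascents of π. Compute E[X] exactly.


Write X = Σ X_I over i = 1, …, 293, with X_I the indicator of one ascent.
There are 293 indicators.
For each fixed i, the pair (π(i), π(i+1)) is a uniformly random ordered pair of distinct values from {1, …, 294}; by symmetry P[π(i) < π(i+1)] = 1/2.
By linearity: E[X] = 293 · (1/2) = (294 − 1) · (1/2) = 293/2 ≈ 146.5000.

E[X] = 293/2 = 146.5000.


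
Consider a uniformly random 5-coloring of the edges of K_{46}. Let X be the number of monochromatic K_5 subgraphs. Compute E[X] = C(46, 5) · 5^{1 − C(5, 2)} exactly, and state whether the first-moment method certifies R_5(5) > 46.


E[X] = C(46, 5) · 5^{1 − 10} = 1370754 · 5^{−9} = 1370754/1953125.
As a reduced fraction: E[X] = 1370754/1953125 ≈ 0.7018260.
Is E[X] < 1? YES.
Since E[X] < 1, there exists a 5-coloring of K_{46} with no monochromatic K_5; hence R_5(5) > 46.

E[X] = 1370754/1953125 ≈ 0.7018260; E[X] < 1, so R_5(5) > 46.


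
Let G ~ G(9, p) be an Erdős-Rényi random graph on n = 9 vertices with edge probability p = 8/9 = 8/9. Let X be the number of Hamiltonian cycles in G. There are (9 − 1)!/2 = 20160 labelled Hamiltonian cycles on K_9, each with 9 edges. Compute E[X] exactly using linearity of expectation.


K_9 has (9 − 1)!/2 = 20160 labelled Hamiltonian cycles.
For each such Hamiltonian cycle H, let X_H = 1 if all 9 edges of H are present in G. Then P[X_H = 1] = p^{9} = (8/9)^{9} = 134217728/387420489.
By linearity of expectation: E[X] = Σ_H E[X_H] = 20160 · p^{9} = 20160 · 134217728/387420489 = 300647710720/43046721.
Numerically: E[X] ≈ 6.98e+03.

E[X] = 20160 · (8/9)^{9} = 300647710720/43046721 ≈ 6.98e+03.


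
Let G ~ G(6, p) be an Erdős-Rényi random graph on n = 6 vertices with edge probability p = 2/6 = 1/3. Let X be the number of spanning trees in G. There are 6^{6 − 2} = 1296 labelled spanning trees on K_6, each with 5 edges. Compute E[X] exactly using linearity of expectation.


K_6 has 6^{6 − 2} = 1296 labelled spanning trees.
For each such spanning tree H, let X_H = 1 if all 5 edges of H are present in G. Then P[X_H = 1] = p^{5} = (1/3)^{5} = 1/243.
By linearity: E[X] = Σ_H E[X_H] = 1296 · p^{5} = 1296 · 1/243 = 16/3.
Numerically: E[X] ≈ 5.3333.

E[X] = 1296 · (1/3)^{5} = 16/3 ≈ 5.3333.


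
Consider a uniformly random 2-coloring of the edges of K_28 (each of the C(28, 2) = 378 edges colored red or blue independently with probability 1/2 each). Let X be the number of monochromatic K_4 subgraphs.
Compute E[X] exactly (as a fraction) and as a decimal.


Let X = Σ_S X_S over the C(28, 4) = 20475 subsets S of size 4, where X_S = 1 if the K_4 on S is monochromatic.
For a fixed S, the K_4 on S has C(4, 2) = 6 edges. P[all 6 edges red] = (1/2)^6, and likewise for blue, so P[monochromatic] = 2·(1/2)^6 = 2^{1 − 6} = 1/32.
By linearity of expectation: E[X] = C(28, 4) · 2^{1 − 6} = 20475 · 1/32 = 20475/32.
Numerically: E[X] ≈ 639.843750.

E[X] = C(28,4)·2^(1−C(4,2)) = 20475/32 ≈ 639.843750.
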